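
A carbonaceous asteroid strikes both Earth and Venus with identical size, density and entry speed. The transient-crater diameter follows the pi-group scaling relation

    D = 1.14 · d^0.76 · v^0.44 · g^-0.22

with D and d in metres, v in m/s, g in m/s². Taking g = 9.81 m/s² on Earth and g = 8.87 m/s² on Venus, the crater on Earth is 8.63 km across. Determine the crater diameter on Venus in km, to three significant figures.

All impactor-dependent factors cancel in the ratio, leaving D_Venus/D_Earth = (g_Venus/g_Earth)^-0.22.
(8.87/9.81)^-0.22 = 0.9042^-0.22 = 1.022
D_Venus = 1.022 × 8.63 km = 8.82 km

D ≈ 8.82 km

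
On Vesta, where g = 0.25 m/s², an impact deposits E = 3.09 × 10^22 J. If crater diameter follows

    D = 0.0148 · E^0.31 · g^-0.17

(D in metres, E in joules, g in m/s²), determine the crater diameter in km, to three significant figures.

D ≈ 176 km

E^0.31 = (3.09 × 10^22)^0.31 = 9.373 × 10^6
g^-0.17 = 0.25^-0.17 = 1.266
D = 0.0148 × 9.373 × 10^6 × 1.266 = 1.756 × 10^5 m
   = 175.6 km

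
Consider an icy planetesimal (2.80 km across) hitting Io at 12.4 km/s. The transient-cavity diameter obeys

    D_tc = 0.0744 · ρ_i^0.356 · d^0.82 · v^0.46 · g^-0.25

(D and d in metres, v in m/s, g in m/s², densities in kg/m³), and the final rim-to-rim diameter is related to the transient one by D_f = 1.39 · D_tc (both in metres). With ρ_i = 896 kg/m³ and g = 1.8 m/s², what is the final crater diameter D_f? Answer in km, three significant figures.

D_f ≈ 51.5 km

In SI: d = 2800 m, v = 12400 m/s.
ρ_i^0.356 = 896^0.356 = 11.25
d^0.82 = 2800^0.82 = 670.9
v^0.46 = 12400^0.46 = 76.38
g^-0.25 = 1.8^-0.25 = 0.8633
D_tc = 0.0744 × 11.25 × 670.9 × 76.38 × 0.8633 = 37030 m
D_f = 1.39 × 37030 = 51472 m
     = 51.47 km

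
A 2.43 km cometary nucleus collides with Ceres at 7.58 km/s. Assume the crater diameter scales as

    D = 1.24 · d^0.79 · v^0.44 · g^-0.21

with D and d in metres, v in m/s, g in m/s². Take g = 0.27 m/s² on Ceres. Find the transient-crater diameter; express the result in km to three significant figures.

D ≈ 39.3 km

In SI units: d = 2430 m, v = 7580 m/s.
d^0.79 = 2430^0.79 = 472.7
v^0.44 = 7580^0.44 = 50.94
g^-0.21 = 0.27^-0.21 = 1.316
D = 1.24 × 472.7 × 50.94 × 1.316 = 39294 m
   = 39.29 km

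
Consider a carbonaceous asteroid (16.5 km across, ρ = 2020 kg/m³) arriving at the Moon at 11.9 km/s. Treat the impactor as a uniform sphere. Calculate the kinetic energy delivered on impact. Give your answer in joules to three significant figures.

d = 16500 m; v = 11900 m/s.
Mass m = (π/6) ρ d³ = (π/6) × 2020 × (16500)³ = 4.751 × 10^15 kg
E = ½ m v² = 0.5 × 4.751 × 10^15 × (11900)² = 3.364 × 10^23 J

E ≈ 3.36 × 10^23 J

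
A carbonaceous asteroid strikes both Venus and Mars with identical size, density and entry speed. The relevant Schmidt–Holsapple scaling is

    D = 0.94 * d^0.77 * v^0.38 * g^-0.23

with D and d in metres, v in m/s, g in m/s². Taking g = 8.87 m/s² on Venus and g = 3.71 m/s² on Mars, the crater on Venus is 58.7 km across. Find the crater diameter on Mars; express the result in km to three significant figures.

D ≈ 71.7 km

All impactor-dependent factors cancel in the ratio, leaving D_Mars/D_Venus = (g_Mars/g_Venus)^-0.23.
(3.71/8.87)^-0.23 = 0.4183^-0.23 = 1.222
D_Mars = 1.222 × 58.7 km = 71.7 km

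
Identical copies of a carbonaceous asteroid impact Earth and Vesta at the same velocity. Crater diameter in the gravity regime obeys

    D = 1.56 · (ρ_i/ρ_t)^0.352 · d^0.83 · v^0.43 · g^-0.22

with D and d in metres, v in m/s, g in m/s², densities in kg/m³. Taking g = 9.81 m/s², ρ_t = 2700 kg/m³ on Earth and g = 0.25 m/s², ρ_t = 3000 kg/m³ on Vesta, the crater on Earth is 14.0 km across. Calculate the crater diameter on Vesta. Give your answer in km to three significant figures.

D ≈ 30.2 km

The impactor-only factors (d, v, ρ_i) cancel in the ratio, leaving D_Vesta/D_Earth = (g_Vesta/g_Earth)^-0.22 · (ρ_t,Earth/ρ_t,Vesta)^0.352.
(0.25/9.81)^-0.22 = 0.02548^-0.22 = 2.242
(2700/3000)^0.352 = 0.9000^0.352 = 0.9636
Ratio = 2.242 × 0.9636 = 2.160
D_Vesta = 2.160 × 14.0 km = 30.2 km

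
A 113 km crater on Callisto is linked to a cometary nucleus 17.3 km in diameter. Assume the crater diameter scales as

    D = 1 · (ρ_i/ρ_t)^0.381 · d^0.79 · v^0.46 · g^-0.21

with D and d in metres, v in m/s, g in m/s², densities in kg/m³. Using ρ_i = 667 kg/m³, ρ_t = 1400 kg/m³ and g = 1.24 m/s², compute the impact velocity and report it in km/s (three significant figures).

v ≈ 10.4 km/s

Rearranging for v: v = [D / (1 · (667/1400)^0.381 · 17300^0.79 · 1.24^-0.21)]^(1/0.46).
D = 113000 m.
(667/1400)^0.381 = 0.7539
17300^0.79 = 2229
1.24^-0.21 = 0.9558
Denominator = 1 × 0.7539 × 2229 × 0.9558 = 1606
D / 1606 = 113000 / 1606 = 70.36
v = 70.36^(1/0.46) = 70.36^2.1739 = 10373 m/s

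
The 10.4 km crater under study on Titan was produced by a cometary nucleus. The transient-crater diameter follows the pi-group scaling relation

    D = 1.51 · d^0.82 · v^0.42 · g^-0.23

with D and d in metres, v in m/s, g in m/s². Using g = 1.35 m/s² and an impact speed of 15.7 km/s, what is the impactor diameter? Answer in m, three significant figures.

Rearranging for d: d = [D / (1.51 · 15700^0.42 · 1.35^-0.23)]^(1/0.82).
D = 10400 m.
15700^0.42 = 57.85
1.35^-0.23 = 0.9333
Denominator = 1.51 × 57.85 × 0.9333 = 81.53
D / 81.53 = 10400 / 81.53 = 127.6
d = 127.6^(1/0.82) = 127.6^1.2195 = 369.9 m

d ≈ 370 m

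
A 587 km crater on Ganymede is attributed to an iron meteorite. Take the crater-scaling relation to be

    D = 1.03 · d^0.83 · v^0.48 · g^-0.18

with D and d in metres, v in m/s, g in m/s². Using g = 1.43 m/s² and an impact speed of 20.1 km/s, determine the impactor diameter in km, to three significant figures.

Rearranging for d: d = [D / (1.03 · 20100^0.48 · 1.43^-0.18)]^(1/0.83).
D = 587000 m.
20100^0.48 = 116.3
1.43^-0.18 = 0.9376
Denominator = 1.03 × 116.3 × 0.9376 = 112.3
D / 112.3 = 587000 / 112.3 = 5227
d = 5227^(1/0.83) = 5227^1.2048 = 30182 m

d ≈ 30.2 km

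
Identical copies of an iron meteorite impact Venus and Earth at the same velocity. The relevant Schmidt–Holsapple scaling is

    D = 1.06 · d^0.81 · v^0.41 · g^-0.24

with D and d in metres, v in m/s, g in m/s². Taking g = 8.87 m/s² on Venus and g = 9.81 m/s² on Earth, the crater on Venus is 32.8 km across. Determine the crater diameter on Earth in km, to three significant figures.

All impactor-dependent factors cancel in the ratio, leaving D_Earth/D_Venus = (g_Earth/g_Venus)^-0.24.
(9.81/8.87)^-0.24 = 1.106^-0.24 = 0.9761
D_Earth = 0.9761 × 32.8 km = 32.0 km

D ≈ 32.0 km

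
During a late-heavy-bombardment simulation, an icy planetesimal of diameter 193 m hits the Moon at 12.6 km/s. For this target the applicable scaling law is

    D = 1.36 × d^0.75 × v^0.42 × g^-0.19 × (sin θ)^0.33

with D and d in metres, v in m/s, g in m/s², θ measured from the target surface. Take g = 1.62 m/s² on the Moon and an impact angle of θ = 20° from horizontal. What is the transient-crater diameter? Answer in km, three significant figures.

In SI units: v = 12600 m/s.
d^0.75 = 193^0.75 = 51.78
v^0.42 = 12600^0.42 = 52.74
g^-0.19 = 1.62^-0.19 = 0.9124
(sin 20°)^0.33 = 0.3420^0.33 = 0.7018
D = 1.36 × 51.78 × 52.74 × 0.9124 × 0.7018 = 2378 m
   = 2.378 km

D ≈ 2.38 km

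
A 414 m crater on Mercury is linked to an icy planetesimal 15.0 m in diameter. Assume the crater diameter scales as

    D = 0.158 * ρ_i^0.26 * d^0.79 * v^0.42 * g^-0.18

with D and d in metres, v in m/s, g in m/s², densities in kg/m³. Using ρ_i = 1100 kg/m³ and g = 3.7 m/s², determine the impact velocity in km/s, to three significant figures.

Rearranging for v: v = [D / (0.158 · 1100^0.26 · 15^0.79 · 3.7^-0.18)]^(1/0.42).
1100^0.26 = 6.177
15^0.79 = 8.494
3.7^-0.18 = 0.7902
Denominator = 0.158 × 6.177 × 8.494 × 0.7902 = 6.551
D / 6.551 = 414 / 6.551 = 63.20
v = 63.20^(1/0.42) = 63.20^2.381 = 19387 m/s

v ≈ 19.4 km/s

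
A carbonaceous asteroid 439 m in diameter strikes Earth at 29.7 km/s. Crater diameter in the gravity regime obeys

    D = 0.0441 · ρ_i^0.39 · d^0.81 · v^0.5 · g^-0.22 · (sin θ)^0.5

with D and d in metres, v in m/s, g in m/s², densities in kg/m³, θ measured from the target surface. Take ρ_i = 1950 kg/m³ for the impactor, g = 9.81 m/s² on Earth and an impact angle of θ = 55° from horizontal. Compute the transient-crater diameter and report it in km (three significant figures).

D ≈ 11.0 km

In SI units: v = 29700 m/s.
ρ_i^0.39 = 1950^0.39 = 19.19
d^0.81 = 439^0.81 = 138.2
v^0.5 = 29700^0.5 = 172.3
g^-0.22 = 9.81^-0.22 = 0.6051
(sin 55°)^0.5 = 0.8192^0.5 = 0.9051
D = 0.0441 × 19.19 × 138.2 × 172.3 × 0.6051 × 0.9051 = 11036 m
   = 11.04 km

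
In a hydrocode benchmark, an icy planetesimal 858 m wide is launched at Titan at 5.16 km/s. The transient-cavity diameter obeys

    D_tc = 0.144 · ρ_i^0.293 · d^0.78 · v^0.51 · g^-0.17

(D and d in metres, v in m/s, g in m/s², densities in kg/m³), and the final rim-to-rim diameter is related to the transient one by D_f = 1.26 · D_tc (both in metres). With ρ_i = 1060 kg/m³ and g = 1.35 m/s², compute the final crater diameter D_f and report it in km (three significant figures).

v = 5160 m/s.
ρ_i^0.293 = 1060^0.293 = 7.699
d^0.78 = 858^0.78 = 194.1
v^0.51 = 5160^0.51 = 78.24
g^-0.17 = 1.35^-0.17 = 0.9503
D_tc = 0.144 × 7.699 × 194.1 × 78.24 × 0.9503 = 16000 m
D_f = 1.26 × 16000 = 20160 m
     = 20.16 km

D_f ≈ 20.2 km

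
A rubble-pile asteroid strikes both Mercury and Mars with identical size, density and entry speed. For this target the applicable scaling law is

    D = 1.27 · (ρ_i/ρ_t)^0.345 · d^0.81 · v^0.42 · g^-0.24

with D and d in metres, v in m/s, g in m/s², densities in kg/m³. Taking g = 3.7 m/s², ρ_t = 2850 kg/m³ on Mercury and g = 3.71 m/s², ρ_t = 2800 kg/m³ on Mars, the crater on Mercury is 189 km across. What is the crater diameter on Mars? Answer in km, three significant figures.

The impactor-only factors (d, v, ρ_i) cancel in the ratio, leaving D_Mars/D_Mercury = (g_Mars/g_Mercury)^-0.24 · (ρ_t,Mercury/ρ_t,Mars)^0.345.
(3.71/3.7)^-0.24 = 1.003^-0.24 = 0.9993
(2850/2800)^0.345 = 1.018^0.345 = 1.006
Ratio = 0.9993 × 1.006 = 1.005
D_Mars = 1.005 × 189 km = 190 km

D ≈ 190 km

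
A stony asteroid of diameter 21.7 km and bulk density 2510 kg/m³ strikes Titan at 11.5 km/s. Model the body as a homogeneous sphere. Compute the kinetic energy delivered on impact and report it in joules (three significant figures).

E ≈ 8.88 × 10^23 J

d = 21700 m; v = 11500 m/s.
Mass m = (π/6) ρ d³ = (π/6) × 2510 × (21700)³ = 1.343 × 10^16 kg
E = ½ m v² = 0.5 × 1.343 × 10^16 × (11500)² = 8.881 × 10^23 J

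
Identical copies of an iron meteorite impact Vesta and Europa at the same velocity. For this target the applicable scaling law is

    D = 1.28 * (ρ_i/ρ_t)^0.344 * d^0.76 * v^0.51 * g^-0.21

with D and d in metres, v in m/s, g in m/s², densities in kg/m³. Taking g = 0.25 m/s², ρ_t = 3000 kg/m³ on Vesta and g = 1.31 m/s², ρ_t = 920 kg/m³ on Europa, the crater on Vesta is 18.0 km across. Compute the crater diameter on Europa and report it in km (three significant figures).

D ≈ 19.1 km

The impactor-only factors (d, v, ρ_i) cancel in the ratio, leaving D_Europa/D_Vesta = (g_Europa/g_Vesta)^-0.21 · (ρ_t,Vesta/ρ_t,Europa)^0.344.
(1.31/0.25)^-0.21 = 5.240^-0.21 = 0.7062
(3000/920)^0.344 = 3.261^0.344 = 1.502
Ratio = 0.7062 × 1.502 = 1.061
D_Europa = 1.061 × 18.0 km = 19.1 km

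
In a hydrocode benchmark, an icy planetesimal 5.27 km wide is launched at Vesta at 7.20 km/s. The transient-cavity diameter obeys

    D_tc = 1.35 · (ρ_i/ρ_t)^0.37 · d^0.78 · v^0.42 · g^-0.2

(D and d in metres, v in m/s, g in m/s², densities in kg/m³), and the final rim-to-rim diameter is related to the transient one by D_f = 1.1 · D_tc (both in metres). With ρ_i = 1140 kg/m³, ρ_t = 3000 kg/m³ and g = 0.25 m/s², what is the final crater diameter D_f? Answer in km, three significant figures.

D_f ≈ 45.7 km

In SI: d = 5270 m, v = 7200 m/s.
(ρ_i/ρ_t)^0.37 = (1140/3000)^0.37 = 0.6991
d^0.78 = 5270^0.78 = 799.9
v^0.42 = 7200^0.42 = 41.69
g^-0.2 = 0.25^-0.2 = 1.320
D_tc = 1.35 × 0.6991 × 799.9 × 41.69 × 1.320 = 41540 m
D_f = 1.1 × 41540 = 45694 m
     = 45.69 km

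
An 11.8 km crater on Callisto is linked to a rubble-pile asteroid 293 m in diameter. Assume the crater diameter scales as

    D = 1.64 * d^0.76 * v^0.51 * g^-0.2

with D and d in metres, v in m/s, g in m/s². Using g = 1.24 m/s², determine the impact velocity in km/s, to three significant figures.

Rearranging for v: v = [D / (1.64 · 293^0.76 · 1.24^-0.2)]^(1/0.51).
D = 11800 m.
293^0.76 = 74.96
1.24^-0.2 = 0.9579
Denominator = 1.64 × 74.96 × 0.9579 = 117.8
D / 117.8 = 11800 / 117.8 = 100.2
v = 100.2^(1/0.51) = 100.2^1.9608 = 8381 m/s

v ≈ 8.38 km/s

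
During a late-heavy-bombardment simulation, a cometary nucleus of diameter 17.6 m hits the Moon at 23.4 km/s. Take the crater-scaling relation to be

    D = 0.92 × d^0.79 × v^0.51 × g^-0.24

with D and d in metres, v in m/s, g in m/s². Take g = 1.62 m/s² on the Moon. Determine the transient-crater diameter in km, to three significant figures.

D ≈ 1.34 km

In SI units: v = 23400 m/s.
d^0.79 = 17.6^0.79 = 9.637
v^0.51 = 23400^0.51 = 169.2
g^-0.24 = 1.62^-0.24 = 0.8907
D = 0.92 × 9.637 × 169.2 × 0.8907 = 1336 m
   = 1.336 km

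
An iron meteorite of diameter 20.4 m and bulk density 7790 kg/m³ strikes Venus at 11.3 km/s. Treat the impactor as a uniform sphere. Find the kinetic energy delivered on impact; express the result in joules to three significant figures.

E ≈ 2.21 × 10^15 J

v = 11300 m/s.
Mass m = (π/6) ρ d³ = (π/6) × 7790 × (20.4)³ = 3.463 × 10^7 kg
E = ½ m v² = 0.5 × 3.463 × 10^7 × (11300)² = 2.211 × 10^15 J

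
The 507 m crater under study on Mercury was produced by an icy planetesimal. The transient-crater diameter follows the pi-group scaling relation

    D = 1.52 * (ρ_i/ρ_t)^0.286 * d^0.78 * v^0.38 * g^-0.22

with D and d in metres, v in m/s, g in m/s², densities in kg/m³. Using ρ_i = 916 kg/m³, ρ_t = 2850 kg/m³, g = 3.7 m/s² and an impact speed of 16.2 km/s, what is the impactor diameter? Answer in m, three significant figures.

Rearranging for d: d = [D / (1.52 · (916/2850)^0.286 · 16200^0.38 · 3.7^-0.22)]^(1/0.78).
(916/2850)^0.286 = 0.7228
16200^0.38 = 39.78
3.7^-0.22 = 0.7499
Denominator = 1.52 × 0.7228 × 39.78 × 0.7499 = 32.77
D / 32.77 = 507 / 32.77 = 15.47
d = 15.47^(1/0.78) = 15.47^1.2821 = 33.50 m

d ≈ 33.5 m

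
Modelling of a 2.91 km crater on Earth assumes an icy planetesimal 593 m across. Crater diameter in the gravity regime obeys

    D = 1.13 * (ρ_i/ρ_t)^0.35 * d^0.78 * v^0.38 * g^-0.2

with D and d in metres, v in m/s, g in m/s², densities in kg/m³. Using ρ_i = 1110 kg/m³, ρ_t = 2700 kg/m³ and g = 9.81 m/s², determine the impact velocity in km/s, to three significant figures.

Rearranging for v: v = [D / (1.13 · (1110/2700)^0.35 · 593^0.78 · 9.81^-0.2)]^(1/0.38).
D = 2910 m.
(1110/2700)^0.35 = 0.7326
593^0.78 = 145.5
9.81^-0.2 = 0.6334
Denominator = 1.13 × 0.7326 × 145.5 × 0.6334 = 76.29
D / 76.29 = 2910 / 76.29 = 38.14
v = 38.14^(1/0.38) = 38.14^2.6316 = 14506 m/s

v ≈ 14.5 km/s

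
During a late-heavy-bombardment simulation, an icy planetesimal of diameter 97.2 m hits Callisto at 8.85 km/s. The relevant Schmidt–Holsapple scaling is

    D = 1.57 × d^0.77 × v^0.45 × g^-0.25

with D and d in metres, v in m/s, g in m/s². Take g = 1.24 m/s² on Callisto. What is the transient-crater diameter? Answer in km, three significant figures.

In SI units: v = 8850 m/s.
d^0.77 = 97.2^0.77 = 33.92
v^0.45 = 8850^0.45 = 59.72
g^-0.25 = 1.24^-0.25 = 0.9476
D = 1.57 × 33.92 × 59.72 × 0.9476 = 3014 m
   = 3.014 km

D ≈ 3.01 km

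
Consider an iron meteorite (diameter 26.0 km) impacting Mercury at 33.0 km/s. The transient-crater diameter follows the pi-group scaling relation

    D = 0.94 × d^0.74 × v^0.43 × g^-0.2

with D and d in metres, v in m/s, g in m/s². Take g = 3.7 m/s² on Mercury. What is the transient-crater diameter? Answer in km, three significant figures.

In SI units: d = 26000 m, v = 33000 m/s.
d^0.74 = 26000^0.74 = 1850
v^0.43 = 33000^0.43 = 87.69
g^-0.2 = 3.7^-0.2 = 0.7698
D = 0.94 × 1850 × 87.69 × 0.7698 = 1.174 × 10^5 m
   = 117.4 km

D ≈ 117 km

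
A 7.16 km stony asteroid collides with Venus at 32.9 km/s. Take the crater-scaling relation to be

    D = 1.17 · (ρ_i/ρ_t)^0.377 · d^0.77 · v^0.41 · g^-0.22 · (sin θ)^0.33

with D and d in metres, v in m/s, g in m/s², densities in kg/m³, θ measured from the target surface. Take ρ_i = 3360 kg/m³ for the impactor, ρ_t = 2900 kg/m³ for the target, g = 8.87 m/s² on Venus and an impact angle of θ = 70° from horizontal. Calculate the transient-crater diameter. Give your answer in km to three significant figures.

D ≈ 49.6 km

In SI units: d = 7160 m, v = 32900 m/s.
(ρ_i/ρ_t)^0.377 = (3360/2900)^0.377 = 1.057
d^0.77 = 7160^0.77 = 929.6
v^0.41 = 32900^0.41 = 71.13
g^-0.22 = 8.87^-0.22 = 0.6187
(sin 70°)^0.33 = 0.9397^0.33 = 0.9797
D = 1.17 × 1.057 × 929.6 × 71.13 × 0.6187 × 0.9797 = 49566 m
   = 49.57 km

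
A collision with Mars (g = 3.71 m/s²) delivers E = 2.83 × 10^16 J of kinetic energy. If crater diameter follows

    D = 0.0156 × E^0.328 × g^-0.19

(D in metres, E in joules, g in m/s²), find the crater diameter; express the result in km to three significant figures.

D ≈ 3.03 km

E^0.328 = (2.83 × 10^16)^0.328 = 2.490 × 10^5
g^-0.19 = 3.71^-0.19 = 0.7795
D = 0.0156 × 2.490 × 10^5 × 0.7795 = 3028 m
   = 3.028 km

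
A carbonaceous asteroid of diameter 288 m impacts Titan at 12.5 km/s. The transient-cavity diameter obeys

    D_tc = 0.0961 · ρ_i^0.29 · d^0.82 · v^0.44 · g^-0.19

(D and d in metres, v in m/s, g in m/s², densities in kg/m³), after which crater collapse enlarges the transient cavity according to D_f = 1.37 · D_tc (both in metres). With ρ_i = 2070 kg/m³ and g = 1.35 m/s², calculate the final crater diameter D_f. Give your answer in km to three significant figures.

v = 12500 m/s.
ρ_i^0.29 = 2070^0.29 = 9.154
d^0.82 = 288^0.82 = 103.9
v^0.44 = 12500^0.44 = 63.48
g^-0.19 = 1.35^-0.19 = 0.9446
D_tc = 0.0961 × 9.154 × 103.9 × 63.48 × 0.9446 = 5481 m
D_f = 1.37 × 5481 = 7509 m
     = 7.509 km

D_f ≈ 7.51 km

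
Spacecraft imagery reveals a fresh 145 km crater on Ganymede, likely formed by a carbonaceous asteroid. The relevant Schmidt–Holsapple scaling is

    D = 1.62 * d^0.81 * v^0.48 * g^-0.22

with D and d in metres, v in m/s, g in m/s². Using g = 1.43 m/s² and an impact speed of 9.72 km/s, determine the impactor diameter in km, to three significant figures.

d ≈ 6.20 km

Rearranging for d: d = [D / (1.62 · 9720^0.48 · 1.43^-0.22)]^(1/0.81).
D = 145000 m.
9720^0.48 = 82.05
1.43^-0.22 = 0.9243
Denominator = 1.62 × 82.05 × 0.9243 = 122.9
D / 122.9 = 145000 / 122.9 = 1180
d = 1180^(1/0.81) = 1180^1.2346 = 6202 m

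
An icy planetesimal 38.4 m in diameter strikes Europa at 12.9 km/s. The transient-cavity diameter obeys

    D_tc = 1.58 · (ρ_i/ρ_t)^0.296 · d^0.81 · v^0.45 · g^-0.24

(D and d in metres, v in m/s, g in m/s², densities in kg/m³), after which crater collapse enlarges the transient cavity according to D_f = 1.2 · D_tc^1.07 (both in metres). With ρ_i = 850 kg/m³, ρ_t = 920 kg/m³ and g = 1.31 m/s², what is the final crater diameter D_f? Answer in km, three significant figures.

D_f ≈ 4.01 km

v = 12900 m/s.
(ρ_i/ρ_t)^0.296 = (850/920)^0.296 = 0.9768
d^0.81 = 38.4^0.81 = 19.20
v^0.45 = 12900^0.45 = 70.76
g^-0.24 = 1.31^-0.24 = 0.9372
D_tc = 1.58 × 0.9768 × 19.20 × 70.76 × 0.9372 = 1965 m
D_f = 1.2 × (1965)^1.07 = 4009 m
     = 4.009 km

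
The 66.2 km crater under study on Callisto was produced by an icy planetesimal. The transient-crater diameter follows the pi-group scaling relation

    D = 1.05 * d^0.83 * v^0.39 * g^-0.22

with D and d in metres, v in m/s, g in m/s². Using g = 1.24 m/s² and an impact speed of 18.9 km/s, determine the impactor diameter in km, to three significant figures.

Rearranging for d: d = [D / (1.05 · 18900^0.39 · 1.24^-0.22)]^(1/0.83).
D = 66200 m.
18900^0.39 = 46.54
1.24^-0.22 = 0.9538
Denominator = 1.05 × 46.54 × 0.9538 = 46.61
D / 46.61 = 66200 / 46.61 = 1420
d = 1420^(1/0.83) = 1420^1.2048 = 6279 m

d ≈ 6.28 km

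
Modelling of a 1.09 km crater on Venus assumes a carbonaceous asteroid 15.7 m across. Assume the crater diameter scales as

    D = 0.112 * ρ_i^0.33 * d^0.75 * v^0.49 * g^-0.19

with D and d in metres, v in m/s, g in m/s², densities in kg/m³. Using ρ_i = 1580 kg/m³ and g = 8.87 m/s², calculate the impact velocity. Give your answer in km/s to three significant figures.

v ≈ 33.3 km/s

Rearranging for v: v = [D / (0.112 · 1580^0.33 · 15.7^0.75 · 8.87^-0.19)]^(1/0.49).
D = 1090 m.
1580^0.33 = 11.36
15.7^0.75 = 7.887
8.87^-0.19 = 0.6605
Denominator = 0.112 × 11.36 × 7.887 × 0.6605 = 6.628
D / 6.628 = 1090 / 6.628 = 164.5
v = 164.5^(1/0.49) = 164.5^2.0408 = 33324 m/s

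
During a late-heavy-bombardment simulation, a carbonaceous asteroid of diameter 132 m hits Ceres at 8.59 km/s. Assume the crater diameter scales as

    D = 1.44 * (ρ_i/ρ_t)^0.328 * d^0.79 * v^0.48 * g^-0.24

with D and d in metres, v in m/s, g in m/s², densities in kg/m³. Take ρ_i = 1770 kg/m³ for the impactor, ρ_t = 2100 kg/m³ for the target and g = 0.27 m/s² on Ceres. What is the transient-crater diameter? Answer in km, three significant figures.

D ≈ 6.82 km

In SI units: v = 8590 m/s.
(ρ_i/ρ_t)^0.328 = (1770/2100)^0.328 = 0.9455
d^0.79 = 132^0.79 = 47.34
v^0.48 = 8590^0.48 = 77.32
g^-0.24 = 0.27^-0.24 = 1.369
D = 1.44 × 0.9455 × 47.34 × 77.32 × 1.369 = 6823 m
   = 6.823 km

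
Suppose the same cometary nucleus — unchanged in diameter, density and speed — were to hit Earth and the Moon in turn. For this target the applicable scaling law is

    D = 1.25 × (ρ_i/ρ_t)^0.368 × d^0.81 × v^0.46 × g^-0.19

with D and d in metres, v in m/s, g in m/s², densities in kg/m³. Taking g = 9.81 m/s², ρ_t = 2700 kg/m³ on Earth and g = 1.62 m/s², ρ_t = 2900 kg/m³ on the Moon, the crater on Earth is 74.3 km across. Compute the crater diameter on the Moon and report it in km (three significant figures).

D ≈ 102 km

The impactor-only factors (d, v, ρ_i) cancel in the ratio, leaving D_Moon/D_Earth = (g_Moon/g_Earth)^-0.19 · (ρ_t,Earth/ρ_t,Moon)^0.368.
(1.62/9.81)^-0.19 = 0.1651^-0.19 = 1.408
(2700/2900)^0.368 = 0.9310^0.368 = 0.9740
Ratio = 1.408 × 0.9740 = 1.371
D_Moon = 1.371 × 74.3 km = 102 km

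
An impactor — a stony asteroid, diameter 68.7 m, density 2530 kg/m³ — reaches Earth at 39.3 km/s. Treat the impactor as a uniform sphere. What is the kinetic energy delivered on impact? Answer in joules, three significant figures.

E ≈ 3.32 × 10^17 J

v = 39300 m/s.
Mass m = (π/6) ρ d³ = (π/6) × 2530 × (68.7)³ = 4.295 × 10^8 kg
E = ½ m v² = 0.5 × 4.295 × 10^8 × (39300)² = 3.317 × 10^17 J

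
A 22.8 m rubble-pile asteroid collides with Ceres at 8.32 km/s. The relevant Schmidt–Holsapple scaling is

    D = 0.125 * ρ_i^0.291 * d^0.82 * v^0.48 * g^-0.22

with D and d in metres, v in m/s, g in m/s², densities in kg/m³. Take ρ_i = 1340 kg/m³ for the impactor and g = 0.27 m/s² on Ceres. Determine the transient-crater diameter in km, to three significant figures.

D ≈ 1.34 km

In SI units: v = 8320 m/s.
ρ_i^0.291 = 1340^0.291 = 8.128
d^0.82 = 22.8^0.82 = 12.99
v^0.48 = 8320^0.48 = 76.15
g^-0.22 = 0.27^-0.22 = 1.334
D = 0.125 × 8.128 × 12.99 × 76.15 × 1.334 = 1341 m
   = 1.341 km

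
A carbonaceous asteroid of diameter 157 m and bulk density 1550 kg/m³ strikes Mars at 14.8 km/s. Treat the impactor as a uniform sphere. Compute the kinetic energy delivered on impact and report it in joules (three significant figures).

v = 14800 m/s.
Mass m = (π/6) ρ d³ = (π/6) × 1550 × (157)³ = 3.141 × 10^9 kg
E = ½ m v² = 0.5 × 3.141 × 10^9 × (14800)² = 3.440 × 10^17 J

E ≈ 3.44 × 10^17 J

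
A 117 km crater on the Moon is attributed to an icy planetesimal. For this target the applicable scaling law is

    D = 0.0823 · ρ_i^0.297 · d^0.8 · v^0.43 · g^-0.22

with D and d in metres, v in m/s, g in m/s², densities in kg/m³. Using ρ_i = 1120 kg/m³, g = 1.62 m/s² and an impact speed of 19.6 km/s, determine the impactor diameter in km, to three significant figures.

Rearranging for d: d = [D / (0.0823 · 1120^0.297 · 19600^0.43 · 1.62^-0.22)]^(1/0.8).
D = 117000 m.
1120^0.297 = 8.047
19600^0.43 = 70.09
1.62^-0.22 = 0.8993
Denominator = 0.0823 × 8.047 × 70.09 × 0.8993 = 41.74
D / 41.74 = 117000 / 41.74 = 2803
d = 2803^(1/0.8) = 2803^1.25 = 20395 m

d ≈ 20.4 km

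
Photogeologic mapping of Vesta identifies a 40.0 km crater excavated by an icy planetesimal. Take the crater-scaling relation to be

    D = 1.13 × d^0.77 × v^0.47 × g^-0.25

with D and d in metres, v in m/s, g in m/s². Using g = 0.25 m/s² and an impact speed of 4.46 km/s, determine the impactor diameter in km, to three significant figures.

Rearranging for d: d = [D / (1.13 · 4460^0.47 · 0.25^-0.25)]^(1/0.77).
D = 40000 m.
4460^0.47 = 51.90
0.25^-0.25 = 1.414
Denominator = 1.13 × 51.90 × 1.414 = 82.93
D / 82.93 = 40000 / 82.93 = 482.3
d = 482.3^(1/0.77) = 482.3^1.2987 = 3054 m

d ≈ 3.05 km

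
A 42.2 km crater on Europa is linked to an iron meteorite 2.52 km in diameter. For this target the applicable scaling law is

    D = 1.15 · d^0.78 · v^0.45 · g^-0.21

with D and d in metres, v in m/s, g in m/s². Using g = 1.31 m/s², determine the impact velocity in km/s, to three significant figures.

v ≈ 20.1 km/s

Rearranging for v: v = [D / (1.15 · 2520^0.78 · 1.31^-0.21)]^(1/0.45).
D = 42200 m.
2520^0.78 = 449.9
1.31^-0.21 = 0.9449
Denominator = 1.15 × 449.9 × 0.9449 = 488.9
D / 488.9 = 42200 / 488.9 = 86.32
v = 86.32^(1/0.45) = 86.32^2.2222 = 20064 m/s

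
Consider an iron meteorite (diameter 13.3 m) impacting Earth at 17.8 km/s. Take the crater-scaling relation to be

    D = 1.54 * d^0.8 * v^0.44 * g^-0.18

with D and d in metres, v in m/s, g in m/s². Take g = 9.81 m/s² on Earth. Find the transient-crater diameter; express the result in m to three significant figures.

In SI units: v = 17800 m/s.
d^0.8 = 13.3^0.8 = 7.926
v^0.44 = 17800^0.44 = 74.16
g^-0.18 = 9.81^-0.18 = 0.6630
D = 1.54 × 7.926 × 74.16 × 0.6630 = 600.1 m

D ≈ 600 m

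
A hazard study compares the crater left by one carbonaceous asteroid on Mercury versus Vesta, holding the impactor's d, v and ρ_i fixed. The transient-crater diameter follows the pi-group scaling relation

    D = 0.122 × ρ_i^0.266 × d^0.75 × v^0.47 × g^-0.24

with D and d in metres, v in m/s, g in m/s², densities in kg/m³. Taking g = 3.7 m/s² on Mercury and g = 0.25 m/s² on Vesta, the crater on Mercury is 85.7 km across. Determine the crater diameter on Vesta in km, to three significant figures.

D ≈ 164 km

All impactor-dependent factors cancel in the ratio, leaving D_Vesta/D_Mercury = (g_Vesta/g_Mercury)^-0.24.
(0.25/3.7)^-0.24 = 0.06757^-0.24 = 1.909
D_Vesta = 1.909 × 85.7 km = 164 km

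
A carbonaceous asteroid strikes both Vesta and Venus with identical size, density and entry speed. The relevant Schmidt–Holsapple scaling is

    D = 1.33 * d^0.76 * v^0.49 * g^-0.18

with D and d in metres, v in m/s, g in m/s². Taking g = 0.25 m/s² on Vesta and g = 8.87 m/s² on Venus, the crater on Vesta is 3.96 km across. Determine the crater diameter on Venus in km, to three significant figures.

D ≈ 2.08 km

All impactor-dependent factors cancel in the ratio, leaving D_Venus/D_Vesta = (g_Venus/g_Vesta)^-0.18.
(8.87/0.25)^-0.18 = 35.48^-0.18 = 0.5260
D_Venus = 0.5260 × 3.96 km = 2.08 km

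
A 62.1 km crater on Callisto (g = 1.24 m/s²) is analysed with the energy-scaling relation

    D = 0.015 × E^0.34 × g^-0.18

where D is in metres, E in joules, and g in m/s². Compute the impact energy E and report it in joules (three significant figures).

Rearranging: E = [D / (0.015 · g^-0.18)]^(1/0.34).
D = 62100 m.
g^-0.18 = 1.24^-0.18 = 0.9620
D / (0.015 × 0.9620) = 62100 / (0.01443) = 4.304 × 10^6
E = (4.304 × 10^6)^2.9412 = 3.247 × 10^19 J

E ≈ 3.25 × 10^19 J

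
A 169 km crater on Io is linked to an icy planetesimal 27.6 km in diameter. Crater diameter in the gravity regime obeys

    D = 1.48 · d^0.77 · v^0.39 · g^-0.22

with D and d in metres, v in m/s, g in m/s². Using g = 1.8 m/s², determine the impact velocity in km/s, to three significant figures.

v ≈ 22.1 km/s

Rearranging for v: v = [D / (1.48 · 27600^0.77 · 1.8^-0.22)]^(1/0.39).
D = 169000 m.
27600^0.77 = 2627
1.8^-0.22 = 0.8787
Denominator = 1.48 × 2627 × 0.8787 = 3416
D / 3416 = 169000 / 3416 = 49.47
v = 49.47^(1/0.39) = 49.47^2.5641 = 22104 m/s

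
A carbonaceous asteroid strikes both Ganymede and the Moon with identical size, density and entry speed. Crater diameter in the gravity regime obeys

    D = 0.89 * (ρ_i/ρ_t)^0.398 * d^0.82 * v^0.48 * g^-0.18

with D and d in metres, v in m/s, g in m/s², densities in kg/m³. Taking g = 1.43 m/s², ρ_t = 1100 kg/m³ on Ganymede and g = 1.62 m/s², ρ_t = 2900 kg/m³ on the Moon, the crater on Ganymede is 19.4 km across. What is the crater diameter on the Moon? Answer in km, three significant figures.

D ≈ 12.9 km

The impactor-only factors (d, v, ρ_i) cancel in the ratio, leaving D_Moon/D_Ganymede = (g_Moon/g_Ganymede)^-0.18 · (ρ_t,Ganymede/ρ_t,Moon)^0.398.
(1.62/1.43)^-0.18 = 1.133^-0.18 = 0.9778
(1100/2900)^0.398 = 0.3793^0.398 = 0.6799
Ratio = 0.9778 × 0.6799 = 0.6648
D_Moon = 0.6648 × 19.4 km = 12.9 km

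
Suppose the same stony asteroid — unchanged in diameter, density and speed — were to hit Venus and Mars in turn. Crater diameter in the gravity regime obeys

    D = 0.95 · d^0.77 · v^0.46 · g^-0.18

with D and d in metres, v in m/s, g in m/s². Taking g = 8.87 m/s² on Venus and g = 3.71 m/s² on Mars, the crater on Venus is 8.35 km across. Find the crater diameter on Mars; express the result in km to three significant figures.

D ≈ 9.77 km

All impactor-dependent factors cancel in the ratio, leaving D_Mars/D_Venus = (g_Mars/g_Venus)^-0.18.
(3.71/8.87)^-0.18 = 0.4183^-0.18 = 1.170
D_Mars = 1.170 × 8.35 km = 9.77 km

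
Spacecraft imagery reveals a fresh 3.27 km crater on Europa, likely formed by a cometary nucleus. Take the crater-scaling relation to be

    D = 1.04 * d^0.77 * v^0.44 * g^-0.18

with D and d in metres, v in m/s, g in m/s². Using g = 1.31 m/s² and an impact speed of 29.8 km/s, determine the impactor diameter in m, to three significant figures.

d ≈ 103 m

Rearranging for d: d = [D / (1.04 · 29800^0.44 · 1.31^-0.18)]^(1/0.77).
D = 3270 m.
29800^0.44 = 93.04
1.31^-0.18 = 0.9526
Denominator = 1.04 × 93.04 × 0.9526 = 92.18
D / 92.18 = 3270 / 92.18 = 35.47
d = 35.47^(1/0.77) = 35.47^1.2987 = 103.0 m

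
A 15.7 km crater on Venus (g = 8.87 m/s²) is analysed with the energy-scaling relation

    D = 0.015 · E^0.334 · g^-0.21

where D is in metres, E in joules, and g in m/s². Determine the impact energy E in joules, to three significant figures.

E ≈ 4.16 × 10^18 J

Rearranging: E = [D / (0.015 · g^-0.21)]^(1/0.334).
D = 15700 m.
g^-0.21 = 8.87^-0.21 = 0.6323
D / (0.015 × 0.6323) = 15700 / (9.484 × 10^-3) = 1.655 × 10^6
E = (1.655 × 10^6)^2.994 = 4.160 × 10^18 J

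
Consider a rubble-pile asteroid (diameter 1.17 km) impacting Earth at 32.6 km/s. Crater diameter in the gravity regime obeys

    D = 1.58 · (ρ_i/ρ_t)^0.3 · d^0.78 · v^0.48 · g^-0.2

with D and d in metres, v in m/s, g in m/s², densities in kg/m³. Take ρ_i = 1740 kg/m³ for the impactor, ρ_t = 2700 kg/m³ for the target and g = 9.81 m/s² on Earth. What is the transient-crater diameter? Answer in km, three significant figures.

In SI units: d = 1170 m, v = 32600 m/s.
(ρ_i/ρ_t)^0.3 = (1740/2700)^0.3 = 0.8765
d^0.78 = 1170^0.78 = 247.3
v^0.48 = 32600^0.48 = 146.7
g^-0.2 = 9.81^-0.2 = 0.6334
D = 1.58 × 0.8765 × 247.3 × 146.7 × 0.6334 = 31823 m
   = 31.82 km

D ≈ 31.8 km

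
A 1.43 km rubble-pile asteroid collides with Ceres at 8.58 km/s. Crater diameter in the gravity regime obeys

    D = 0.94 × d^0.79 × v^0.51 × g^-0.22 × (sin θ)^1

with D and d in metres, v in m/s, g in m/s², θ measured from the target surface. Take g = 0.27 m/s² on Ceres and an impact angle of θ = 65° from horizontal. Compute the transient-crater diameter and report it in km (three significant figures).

In SI units: d = 1430 m, v = 8580 m/s.
d^0.79 = 1430^0.79 = 311.0
v^0.51 = 8580^0.51 = 101.4
g^-0.22 = 0.27^-0.22 = 1.334
(sin 65°)^1 = 0.9063^1 = 0.9063
D = 0.94 × 311.0 × 101.4 × 1.334 × 0.9063 = 35839 m
   = 35.84 km

D ≈ 35.8 km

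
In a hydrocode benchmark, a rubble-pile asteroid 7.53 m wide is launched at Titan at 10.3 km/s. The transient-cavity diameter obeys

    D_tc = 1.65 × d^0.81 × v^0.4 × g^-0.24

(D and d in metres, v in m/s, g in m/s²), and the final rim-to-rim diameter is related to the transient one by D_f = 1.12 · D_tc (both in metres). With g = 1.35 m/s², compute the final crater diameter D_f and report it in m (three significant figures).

v = 10300 m/s.
d^0.81 = 7.53^0.81 = 5.131
v^0.4 = 10300^0.4 = 40.28
g^-0.24 = 1.35^-0.24 = 0.9305
D_tc = 1.65 × 5.131 × 40.28 × 0.9305 = 317.3 m
D_f = 1.12 × 317.3 = 355.4 m

D_f ≈ 355 m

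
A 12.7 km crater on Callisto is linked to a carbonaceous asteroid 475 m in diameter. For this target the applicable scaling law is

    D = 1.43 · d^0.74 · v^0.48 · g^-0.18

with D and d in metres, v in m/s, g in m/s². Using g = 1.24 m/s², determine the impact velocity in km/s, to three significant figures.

v ≈ 13.6 km/s

Rearranging for v: v = [D / (1.43 · 475^0.74 · 1.24^-0.18)]^(1/0.48).
D = 12700 m.
475^0.74 = 95.67
1.24^-0.18 = 0.9620
Denominator = 1.43 × 95.67 × 0.9620 = 131.6
D / 131.6 = 12700 / 131.6 = 96.50
v = 96.50^(1/0.48) = 96.50^2.0833 = 13626 m/s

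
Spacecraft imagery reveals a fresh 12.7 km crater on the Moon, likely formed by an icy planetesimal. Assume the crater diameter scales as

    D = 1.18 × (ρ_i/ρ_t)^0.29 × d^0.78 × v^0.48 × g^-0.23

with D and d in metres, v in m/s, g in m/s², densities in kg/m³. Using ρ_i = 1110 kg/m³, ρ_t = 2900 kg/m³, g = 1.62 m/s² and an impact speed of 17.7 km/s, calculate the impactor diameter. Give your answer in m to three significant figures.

d ≈ 591 m

Rearranging for d: d = [D / (1.18 · (1110/2900)^0.29 · 17700^0.48 · 1.62^-0.23)]^(1/0.78).
D = 12700 m.
(1110/2900)^0.29 = 0.7569
17700^0.48 = 109.4
1.62^-0.23 = 0.8950
Denominator = 1.18 × 0.7569 × 109.4 × 0.8950 = 87.45
D / 87.45 = 12700 / 87.45 = 145.2
d = 145.2^(1/0.78) = 145.2^1.2821 = 591.4 m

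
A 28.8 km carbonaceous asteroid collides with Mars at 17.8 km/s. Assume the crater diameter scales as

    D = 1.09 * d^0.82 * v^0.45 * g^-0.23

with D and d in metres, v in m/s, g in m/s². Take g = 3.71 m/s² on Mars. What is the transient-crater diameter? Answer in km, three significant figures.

D ≈ 299 km

In SI units: d = 28800 m, v = 17800 m/s.
d^0.82 = 28800^0.82 = 4536
v^0.45 = 17800^0.45 = 81.79
g^-0.23 = 3.71^-0.23 = 0.7397
D = 1.09 × 4536 × 81.79 × 0.7397 = 2.991 × 10^5 m
   = 299.1 km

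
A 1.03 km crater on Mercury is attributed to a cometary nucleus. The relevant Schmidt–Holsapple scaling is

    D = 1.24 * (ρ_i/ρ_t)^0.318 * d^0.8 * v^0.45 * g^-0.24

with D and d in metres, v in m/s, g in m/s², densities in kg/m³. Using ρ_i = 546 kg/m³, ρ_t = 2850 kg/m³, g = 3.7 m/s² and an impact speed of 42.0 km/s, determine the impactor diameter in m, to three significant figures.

d ≈ 31.9 m

Rearranging for d: d = [D / (1.24 · (546/2850)^0.318 · 42000^0.45 · 3.7^-0.24)]^(1/0.8).
D = 1030 m.
(546/2850)^0.318 = 0.5913
42000^0.45 = 120.4
3.7^-0.24 = 0.7305
Denominator = 1.24 × 0.5913 × 120.4 × 0.7305 = 64.49
D / 64.49 = 1030 / 64.49 = 15.97
d = 15.97^(1/0.8) = 15.97^1.25 = 31.93 m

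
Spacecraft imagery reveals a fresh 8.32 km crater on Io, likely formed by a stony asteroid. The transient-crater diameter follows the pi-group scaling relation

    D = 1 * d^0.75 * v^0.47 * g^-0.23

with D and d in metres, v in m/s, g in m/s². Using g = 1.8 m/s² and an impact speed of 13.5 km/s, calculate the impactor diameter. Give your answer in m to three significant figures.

Rearranging for d: d = [D / (1 · 13500^0.47 · 1.8^-0.23)]^(1/0.75).
D = 8320 m.
13500^0.47 = 87.35
1.8^-0.23 = 0.8735
Denominator = 1 × 87.35 × 0.8735 = 76.30
D / 76.30 = 8320 / 76.30 = 109.0
d = 109.0^(1/0.75) = 109.0^1.3333 = 520.6 m

d ≈ 521 m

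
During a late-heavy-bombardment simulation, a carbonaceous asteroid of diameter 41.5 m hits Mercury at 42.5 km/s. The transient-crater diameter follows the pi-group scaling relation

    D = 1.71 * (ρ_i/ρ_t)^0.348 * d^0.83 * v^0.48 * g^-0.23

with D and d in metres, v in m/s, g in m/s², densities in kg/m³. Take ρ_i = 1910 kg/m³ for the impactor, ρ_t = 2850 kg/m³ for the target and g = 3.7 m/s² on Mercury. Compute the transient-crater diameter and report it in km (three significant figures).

D ≈ 4.04 km

In SI units: v = 42500 m/s.
(ρ_i/ρ_t)^0.348 = (1910/2850)^0.348 = 0.8700
d^0.83 = 41.5^0.83 = 22.03
v^0.48 = 42500^0.48 = 166.6
g^-0.23 = 3.7^-0.23 = 0.7401
D = 1.71 × 0.8700 × 22.03 × 166.6 × 0.7401 = 4041 m
   = 4.041 km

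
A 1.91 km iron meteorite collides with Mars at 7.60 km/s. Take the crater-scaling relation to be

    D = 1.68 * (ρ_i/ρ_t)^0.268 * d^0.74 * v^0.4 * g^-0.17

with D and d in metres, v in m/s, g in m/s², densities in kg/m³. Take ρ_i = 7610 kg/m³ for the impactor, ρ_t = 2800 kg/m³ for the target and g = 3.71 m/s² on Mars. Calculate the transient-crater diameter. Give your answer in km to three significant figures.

In SI units: d = 1910 m, v = 7600 m/s.
(ρ_i/ρ_t)^0.268 = (7610/2800)^0.268 = 1.307
d^0.74 = 1910^0.74 = 267.9
v^0.4 = 7600^0.4 = 35.67
g^-0.17 = 3.71^-0.17 = 0.8002
D = 1.68 × 1.307 × 267.9 × 35.67 × 0.8002 = 16790 m
   = 16.79 km

D ≈ 16.8 km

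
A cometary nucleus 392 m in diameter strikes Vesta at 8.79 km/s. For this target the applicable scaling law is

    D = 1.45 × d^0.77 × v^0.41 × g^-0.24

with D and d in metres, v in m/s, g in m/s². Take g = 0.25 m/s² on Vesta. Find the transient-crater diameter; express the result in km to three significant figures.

D ≈ 8.31 km

In SI units: v = 8790 m/s.
d^0.77 = 392^0.77 = 99.27
v^0.41 = 8790^0.41 = 41.40
g^-0.24 = 0.25^-0.24 = 1.395
D = 1.45 × 99.27 × 41.40 × 1.395 = 8313 m
   = 8.313 km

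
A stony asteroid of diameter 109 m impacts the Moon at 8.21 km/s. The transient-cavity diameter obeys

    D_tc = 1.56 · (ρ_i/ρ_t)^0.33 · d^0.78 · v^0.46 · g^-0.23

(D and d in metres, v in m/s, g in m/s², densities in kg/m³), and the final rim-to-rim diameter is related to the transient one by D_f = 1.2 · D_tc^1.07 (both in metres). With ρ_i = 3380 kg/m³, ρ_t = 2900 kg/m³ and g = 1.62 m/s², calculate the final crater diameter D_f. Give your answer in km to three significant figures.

v = 8210 m/s.
(ρ_i/ρ_t)^0.33 = (3380/2900)^0.33 = 1.052
d^0.78 = 109^0.78 = 38.83
v^0.46 = 8210^0.46 = 63.18
g^-0.23 = 1.62^-0.23 = 0.8950
D_tc = 1.56 × 1.052 × 38.83 × 63.18 × 0.8950 = 3603 m
D_f = 1.2 × (3603)^1.07 = 7670 m
     = 7.670 km

D_f ≈ 7.67 km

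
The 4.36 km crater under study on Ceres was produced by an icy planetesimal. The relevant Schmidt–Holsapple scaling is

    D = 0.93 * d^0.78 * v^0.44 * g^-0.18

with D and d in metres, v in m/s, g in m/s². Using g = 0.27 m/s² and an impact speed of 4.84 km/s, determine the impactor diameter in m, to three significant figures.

Rearranging for d: d = [D / (0.93 · 4840^0.44 · 0.27^-0.18)]^(1/0.78).
D = 4360 m.
4840^0.44 = 41.81
0.27^-0.18 = 1.266
Denominator = 0.93 × 41.81 × 1.266 = 49.23
D / 49.23 = 4360 / 49.23 = 88.56
d = 88.56^(1/0.78) = 88.56^1.2821 = 313.7 m

d ≈ 314 m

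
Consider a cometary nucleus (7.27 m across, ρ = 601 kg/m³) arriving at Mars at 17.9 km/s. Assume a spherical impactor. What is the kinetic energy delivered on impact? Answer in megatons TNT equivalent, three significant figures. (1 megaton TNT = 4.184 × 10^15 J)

E ≈ 4.63 × 10^-3 Mt TNT

v = 17900 m/s.
Mass m = (π/6) ρ d³ = (π/6) × 601 × (7.27)³ = 1.209 × 10^5 kg
E = ½ m v² = 0.5 × 1.209 × 10^5 × (17900)² = 1.937 × 10^13 J
   = 1.937 × 10^13 / 4.184×10^15 = 4.630 × 10^-3 Mt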